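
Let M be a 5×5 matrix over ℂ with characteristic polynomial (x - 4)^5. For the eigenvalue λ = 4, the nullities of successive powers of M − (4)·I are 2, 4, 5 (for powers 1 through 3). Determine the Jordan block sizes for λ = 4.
Block sizes for λ = 4: [3, 2]

From the dimensions of kernels of powers, the number of Jordan blocks of size at least j is d_j − d_{j−1} where d_j = dim ker(N^j) (with d_0 = 0). Computing the differences gives [2, 2, 1].
The number of blocks of size exactly k is (#blocks of size ≥ k) − (#blocks of size ≥ k + 1), so the partition is: 1 block(s) of size 2, 1 block(s) of size 3.
In nonincreasing order the block sizes are [3, 2].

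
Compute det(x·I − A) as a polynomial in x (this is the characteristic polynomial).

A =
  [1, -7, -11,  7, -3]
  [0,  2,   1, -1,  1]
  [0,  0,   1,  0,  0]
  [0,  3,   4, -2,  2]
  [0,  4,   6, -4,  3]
x^5 - 5*x^4 + 10*x^3 - 10*x^2 + 5*x - 1

Expanding det(x·I − A) (e.g. by cofactor expansion or by noting that A is similar to its Jordan form J, which has the same characteristic polynomial as A) gives
  χ_A(x) = x^5 - 5*x^4 + 10*x^3 - 10*x^2 + 5*x - 1
which factors as (x - 1)^5. The eigenvalues (with algebraic multiplicities) are λ = 1 with multiplicity 5.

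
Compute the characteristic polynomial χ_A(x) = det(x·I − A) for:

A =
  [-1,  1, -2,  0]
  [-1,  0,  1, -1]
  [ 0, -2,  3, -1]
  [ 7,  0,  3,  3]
x^4 - 5*x^3 + 9*x^2 - 7*x + 2

Expanding det(x·I − A) (e.g. by cofactor expansion or by noting that A is similar to its Jordan form J, which has the same characteristic polynomial as A) gives
  χ_A(x) = x^4 - 5*x^3 + 9*x^2 - 7*x + 2
which factors as (x - 2)*(x - 1)^3. The eigenvalues (with algebraic multiplicities) are λ = 1 with multiplicity 3, λ = 2 with multiplicity 1.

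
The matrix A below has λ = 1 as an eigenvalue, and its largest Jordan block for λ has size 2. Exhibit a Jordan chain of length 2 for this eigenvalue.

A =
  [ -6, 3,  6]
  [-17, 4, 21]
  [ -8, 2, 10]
A Jordan chain for λ = 1 of length 2:
v_1 = (3, 3, 2)ᵀ
v_2 = (0, 1, 0)ᵀ

Let N = A − (1)·I. We want v_2 with N^2 v_2 = 0 but N^1 v_2 ≠ 0; then v_{j-1} := N · v_j for j = 2, …, 2.

Pick v_2 = (0, 1, 0)ᵀ.
Then v_1 = N · v_2 = (3, 3, 2)ᵀ.

Sanity check: (A − (1)·I) v_1 = (0, 0, 0)ᵀ = 0. ✓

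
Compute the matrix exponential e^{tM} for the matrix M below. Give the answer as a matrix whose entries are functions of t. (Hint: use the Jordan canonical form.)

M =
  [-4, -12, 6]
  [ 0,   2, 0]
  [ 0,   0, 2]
e^{tM} =
  [exp(-4*t), -2*exp(2*t) + 2*exp(-4*t), exp(2*t) - exp(-4*t)]
  [0, exp(2*t), 0]
  [0, 0, exp(2*t)]

Strategy: write M = P · J · P⁻¹ where J is a Jordan canonical form, so e^{tM} = P · e^{tJ} · P⁻¹, and e^{tJ} can be computed block-by-block.

M has Jordan form
J =
  [-4, 0, 0]
  [ 0, 2, 0]
  [ 0, 0, 2]
(up to reordering of blocks).

Per-block formulas:
  For a 1×1 block at λ = 2: exp(t · [2]) = [e^(2t)].
  For a 1×1 block at λ = -4: exp(t · [-4]) = [e^(-4t)].

After assembling e^{tJ} and conjugating by P, we get:

e^{tM} =
  [exp(-4*t), -2*exp(2*t) + 2*exp(-4*t), exp(2*t) - exp(-4*t)]
  [0, exp(2*t), 0]
  [0, 0, exp(2*t)]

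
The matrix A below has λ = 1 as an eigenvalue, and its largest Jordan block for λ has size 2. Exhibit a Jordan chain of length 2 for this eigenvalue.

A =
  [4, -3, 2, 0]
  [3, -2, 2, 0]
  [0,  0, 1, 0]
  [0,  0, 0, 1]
A Jordan chain for λ = 1 of length 2:
v_1 = (3, 3, 0, 0)ᵀ
v_2 = (1, 0, 0, 0)ᵀ

Let N = A − (1)·I. We want v_2 with N^2 v_2 = 0 but N^1 v_2 ≠ 0; then v_{j-1} := N · v_j for j = 2, …, 2.

Pick v_2 = (1, 0, 0, 0)ᵀ.
Then v_1 = N · v_2 = (3, 3, 0, 0)ᵀ.

Sanity check: (A − (1)·I) v_1 = (0, 0, 0, 0)ᵀ = 0. ✓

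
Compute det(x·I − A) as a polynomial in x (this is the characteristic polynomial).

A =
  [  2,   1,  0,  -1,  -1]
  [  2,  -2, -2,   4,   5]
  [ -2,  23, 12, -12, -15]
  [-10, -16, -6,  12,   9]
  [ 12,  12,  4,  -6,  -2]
x^5 - 22*x^4 + 184*x^3 - 720*x^2 + 1296*x - 864

Expanding det(x·I − A) (e.g. by cofactor expansion or by noting that A is similar to its Jordan form J, which has the same characteristic polynomial as A) gives
  χ_A(x) = x^5 - 22*x^4 + 184*x^3 - 720*x^2 + 1296*x - 864
which factors as (x - 6)^3*(x - 2)^2. The eigenvalues (with algebraic multiplicities) are λ = 2 with multiplicity 2, λ = 6 with multiplicity 3.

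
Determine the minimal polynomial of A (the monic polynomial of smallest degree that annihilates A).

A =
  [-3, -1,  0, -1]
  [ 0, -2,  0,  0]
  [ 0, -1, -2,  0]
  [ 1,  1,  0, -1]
x^2 + 4*x + 4

The characteristic polynomial is χ_A(x) = (x + 2)^4, so the eigenvalues are known. The minimal polynomial is
  m_A(x) = Π_λ (x − λ)^{k_λ}
where k_λ is the size of the *largest* Jordan block for λ (equivalently, the smallest k with (A − λI)^k v = 0 for every generalised eigenvector v of λ).

  λ = -2: largest Jordan block has size 2, contributing (x + 2)^2

So m_A(x) = (x + 2)^2 = x^2 + 4*x + 4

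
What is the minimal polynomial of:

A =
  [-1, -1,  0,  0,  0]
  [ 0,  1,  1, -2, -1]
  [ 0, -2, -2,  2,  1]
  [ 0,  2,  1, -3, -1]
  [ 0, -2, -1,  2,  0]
x^3 + 3*x^2 + 3*x + 1

The characteristic polynomial is χ_A(x) = (x + 1)^5, so the eigenvalues are known. The minimal polynomial is
  m_A(x) = Π_λ (x − λ)^{k_λ}
where k_λ is the size of the *largest* Jordan block for λ (equivalently, the smallest k with (A − λI)^k v = 0 for every generalised eigenvector v of λ).

  λ = -1: largest Jordan block has size 3, contributing (x + 1)^3

So m_A(x) = (x + 1)^3 = x^3 + 3*x^2 + 3*x + 1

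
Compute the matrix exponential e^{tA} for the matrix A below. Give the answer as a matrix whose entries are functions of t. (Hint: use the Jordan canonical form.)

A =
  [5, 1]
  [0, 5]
e^{tA} =
  [exp(5*t), t*exp(5*t)]
  [0, exp(5*t)]

Strategy: write A = P · J · P⁻¹ where J is a Jordan canonical form, so e^{tA} = P · e^{tJ} · P⁻¹, and e^{tJ} can be computed block-by-block.

A has Jordan form
J =
  [5, 1]
  [0, 5]
(up to reordering of blocks).

Per-block formulas:
  For a 2×2 Jordan block J_2(5): exp(t · J_2(5)) = e^(5t)·(I + t·N), where N is the 2×2 nilpotent shift.

After assembling e^{tJ} and conjugating by P, we get:

e^{tA} =
  [exp(5*t), t*exp(5*t)]
  [0, exp(5*t)]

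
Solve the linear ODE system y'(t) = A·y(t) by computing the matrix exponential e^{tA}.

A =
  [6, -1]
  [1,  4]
e^{tA} =
  [t*exp(5*t) + exp(5*t), -t*exp(5*t)]
  [t*exp(5*t), -t*exp(5*t) + exp(5*t)]

Strategy: write A = P · J · P⁻¹ where J is a Jordan canonical form, so e^{tA} = P · e^{tJ} · P⁻¹, and e^{tJ} can be computed block-by-block.

A has Jordan form
J =
  [5, 1]
  [0, 5]
(up to reordering of blocks).

Per-block formulas:
  For a 2×2 Jordan block J_2(5): exp(t · J_2(5)) = e^(5t)·(I + t·N), where N is the 2×2 nilpotent shift.

After assembling e^{tJ} and conjugating by P, we get:

e^{tA} =
  [t*exp(5*t) + exp(5*t), -t*exp(5*t)]
  [t*exp(5*t), -t*exp(5*t) + exp(5*t)]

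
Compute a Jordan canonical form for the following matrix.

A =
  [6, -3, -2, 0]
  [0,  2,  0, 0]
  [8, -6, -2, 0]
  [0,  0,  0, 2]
J_2(2) ⊕ J_1(2) ⊕ J_1(2)

The characteristic polynomial is
  det(x·I − A) = x^4 - 8*x^3 + 24*x^2 - 32*x + 16 = (x - 2)^4

Eigenvalues and multiplicities (the geometric multiplicity of λ is n − rank(A − λI), which equals the number of Jordan blocks for λ):
  λ = 2: algebraic multiplicity = 4, geometric multiplicity = 3

Determining the block sizes for each eigenvalue:
  λ = 2: 3 blocks summing to 4 forces exactly one block of size 2 and the rest size 1 → block sizes [2, 1, 1]

Assembling the blocks gives a Jordan form
J =
  [2, 1, 0, 0]
  [0, 2, 0, 0]
  [0, 0, 2, 0]
  [0, 0, 0, 2]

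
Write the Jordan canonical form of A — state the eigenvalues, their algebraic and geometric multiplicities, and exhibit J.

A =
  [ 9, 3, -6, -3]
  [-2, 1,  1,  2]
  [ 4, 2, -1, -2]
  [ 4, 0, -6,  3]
J_3(3) ⊕ J_1(3)

The characteristic polynomial is
  det(x·I − A) = x^4 - 12*x^3 + 54*x^2 - 108*x + 81 = (x - 3)^4

Eigenvalues and multiplicities (the geometric multiplicity of λ is n − rank(A − λI), which equals the number of Jordan blocks for λ):
  λ = 3: algebraic multiplicity = 4, geometric multiplicity = 2

Determining the block sizes for each eigenvalue:
  λ = 3: with am = 4 and gm = 2, the partition is not yet determined (e.g. several partitions of 4 into 2 parts exist). Let N = A − (3)·I. Computing rank(N^1) = 2, rank(N^2) = 1, rank(N^3) = 0; the number of blocks of size ≥ j is rank(N^{j−1}) − rank(N^j), giving [2, 1, 1]. So we have 1 block(s) of size 3, 1 block(s) of size 1 → block sizes [3, 1]

Assembling the blocks gives a Jordan form
J =
  [3, 1, 0, 0]
  [0, 3, 1, 0]
  [0, 0, 3, 0]
  [0, 0, 0, 3]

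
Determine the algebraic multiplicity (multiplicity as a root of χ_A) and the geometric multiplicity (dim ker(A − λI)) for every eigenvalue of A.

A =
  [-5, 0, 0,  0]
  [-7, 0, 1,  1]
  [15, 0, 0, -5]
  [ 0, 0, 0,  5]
λ = -5: alg = 1, geom = 1; λ = 0: alg = 2, geom = 1; λ = 5: alg = 1, geom = 1

Step 1 — factor the characteristic polynomial to read off the algebraic multiplicities:
  χ_A(x) = x^2*(x - 5)*(x + 5)

Step 2 — compute geometric multiplicities via the rank-nullity identity g(λ) = n − rank(A − λI):
  rank(A − (-5)·I) = 3, so dim ker(A − (-5)·I) = n − 3 = 1
  rank(A − (0)·I) = 3, so dim ker(A − (0)·I) = n − 3 = 1
  rank(A − (5)·I) = 3, so dim ker(A − (5)·I) = n − 3 = 1

Summary:
  λ = -5: algebraic multiplicity = 1, geometric multiplicity = 1
  λ = 0: algebraic multiplicity = 2, geometric multiplicity = 1
  λ = 5: algebraic multiplicity = 1, geometric multiplicity = 1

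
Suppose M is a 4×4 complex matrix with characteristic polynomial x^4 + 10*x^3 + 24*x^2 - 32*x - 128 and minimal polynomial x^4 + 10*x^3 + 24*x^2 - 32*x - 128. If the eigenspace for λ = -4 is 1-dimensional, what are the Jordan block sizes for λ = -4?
Block sizes for λ = -4: [3]

Step 1 — from the characteristic polynomial, algebraic multiplicity of λ = -4 is 3. From dim ker(M − (-4)·I) = 1, there are exactly 1 Jordan blocks for λ = -4.
Step 2 — from the minimal polynomial, the factor (x + 4)^3 tells us the largest block for λ = -4 has size 3.
Step 3 — with total size 3, 1 blocks, and largest block 3, the block sizes (in nonincreasing order) are [3].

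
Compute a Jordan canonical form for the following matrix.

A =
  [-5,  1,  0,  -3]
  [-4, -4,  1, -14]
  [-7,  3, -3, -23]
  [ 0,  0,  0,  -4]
J_3(-4) ⊕ J_1(-4)

The characteristic polynomial is
  det(x·I − A) = x^4 + 16*x^3 + 96*x^2 + 256*x + 256 = (x + 4)^4

Eigenvalues and multiplicities (the geometric multiplicity of λ is n − rank(A − λI), which equals the number of Jordan blocks for λ):
  λ = -4: algebraic multiplicity = 4, geometric multiplicity = 2

Determining the block sizes for each eigenvalue:
  λ = -4: with am = 4 and gm = 2, the partition is not yet determined (e.g. several partitions of 4 into 2 parts exist). Let N = A − (-4)·I. Computing rank(N^1) = 2, rank(N^2) = 1, rank(N^3) = 0; the number of blocks of size ≥ j is rank(N^{j−1}) − rank(N^j), giving [2, 1, 1]. So we have 1 block(s) of size 3, 1 block(s) of size 1 → block sizes [3, 1]

Assembling the blocks gives a Jordan form
J =
  [-4,  1,  0,  0]
  [ 0, -4,  1,  0]
  [ 0,  0, -4,  0]
  [ 0,  0,  0, -4]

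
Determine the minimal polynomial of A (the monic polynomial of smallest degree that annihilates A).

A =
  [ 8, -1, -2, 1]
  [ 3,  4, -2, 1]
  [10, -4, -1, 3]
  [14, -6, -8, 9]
x^2 - 10*x + 25

The characteristic polynomial is χ_A(x) = (x - 5)^4, so the eigenvalues are known. The minimal polynomial is
  m_A(x) = Π_λ (x − λ)^{k_λ}
where k_λ is the size of the *largest* Jordan block for λ (equivalently, the smallest k with (A − λI)^k v = 0 for every generalised eigenvector v of λ).

  λ = 5: largest Jordan block has size 2, contributing (x − 5)^2

So m_A(x) = (x - 5)^2 = x^2 - 10*x + 25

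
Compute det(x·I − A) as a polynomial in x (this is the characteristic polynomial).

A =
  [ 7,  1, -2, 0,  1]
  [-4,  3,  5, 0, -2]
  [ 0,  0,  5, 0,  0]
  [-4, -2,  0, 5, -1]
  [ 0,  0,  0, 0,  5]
x^5 - 25*x^4 + 250*x^3 - 1250*x^2 + 3125*x - 3125

Expanding det(x·I − A) (e.g. by cofactor expansion or by noting that A is similar to its Jordan form J, which has the same characteristic polynomial as A) gives
  χ_A(x) = x^5 - 25*x^4 + 250*x^3 - 1250*x^2 + 3125*x - 3125
which factors as (x - 5)^5. The eigenvalues (with algebraic multiplicities) are λ = 5 with multiplicity 5.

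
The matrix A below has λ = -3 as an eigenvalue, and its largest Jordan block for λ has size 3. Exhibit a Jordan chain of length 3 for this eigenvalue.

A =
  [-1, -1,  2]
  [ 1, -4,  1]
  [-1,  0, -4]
A Jordan chain for λ = -3 of length 3:
v_1 = (1, 0, -1)ᵀ
v_2 = (2, 1, -1)ᵀ
v_3 = (1, 0, 0)ᵀ

Let N = A − (-3)·I. We want v_3 with N^3 v_3 = 0 but N^2 v_3 ≠ 0; then v_{j-1} := N · v_j for j = 3, …, 2.

Pick v_3 = (1, 0, 0)ᵀ.
Then v_2 = N · v_3 = (2, 1, -1)ᵀ.
Then v_1 = N · v_2 = (1, 0, -1)ᵀ.

Sanity check: (A − (-3)·I) v_1 = (0, 0, 0)ᵀ = 0. ✓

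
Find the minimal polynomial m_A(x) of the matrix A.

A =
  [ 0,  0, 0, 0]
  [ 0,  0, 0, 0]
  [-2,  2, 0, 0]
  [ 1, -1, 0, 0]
x^2

The characteristic polynomial is χ_A(x) = x^4, so the eigenvalues are known. The minimal polynomial is
  m_A(x) = Π_λ (x − λ)^{k_λ}
where k_λ is the size of the *largest* Jordan block for λ (equivalently, the smallest k with (A − λI)^k v = 0 for every generalised eigenvector v of λ).

  λ = 0: largest Jordan block has size 2, contributing (x − 0)^2

So m_A(x) = x^2 = x^2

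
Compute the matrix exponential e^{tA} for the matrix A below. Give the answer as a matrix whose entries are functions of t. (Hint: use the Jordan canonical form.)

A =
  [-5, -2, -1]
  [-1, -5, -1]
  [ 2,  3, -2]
e^{tA} =
  [t^2*exp(-4*t)/2 - t*exp(-4*t) + exp(-4*t), t^2*exp(-4*t)/2 - 2*t*exp(-4*t), t^2*exp(-4*t)/2 - t*exp(-4*t)]
  [-t*exp(-4*t), -t*exp(-4*t) + exp(-4*t), -t*exp(-4*t)]
  [-t^2*exp(-4*t)/2 + 2*t*exp(-4*t), -t^2*exp(-4*t)/2 + 3*t*exp(-4*t), -t^2*exp(-4*t)/2 + 2*t*exp(-4*t) + exp(-4*t)]

Strategy: write A = P · J · P⁻¹ where J is a Jordan canonical form, so e^{tA} = P · e^{tJ} · P⁻¹, and e^{tJ} can be computed block-by-block.

A has Jordan form
J =
  [-4,  1,  0]
  [ 0, -4,  1]
  [ 0,  0, -4]
(up to reordering of blocks).

Per-block formulas:
  For a 3×3 Jordan block J_3(-4): exp(t · J_3(-4)) = e^(-4t)·(I + t·N + (t^2/2)·N^2), where N is the 3×3 nilpotent shift.

After assembling e^{tJ} and conjugating by P, we get:

e^{tA} =
  [t^2*exp(-4*t)/2 - t*exp(-4*t) + exp(-4*t), t^2*exp(-4*t)/2 - 2*t*exp(-4*t), t^2*exp(-4*t)/2 - t*exp(-4*t)]
  [-t*exp(-4*t), -t*exp(-4*t) + exp(-4*t), -t*exp(-4*t)]
  [-t^2*exp(-4*t)/2 + 2*t*exp(-4*t), -t^2*exp(-4*t)/2 + 3*t*exp(-4*t), -t^2*exp(-4*t)/2 + 2*t*exp(-4*t) + exp(-4*t)]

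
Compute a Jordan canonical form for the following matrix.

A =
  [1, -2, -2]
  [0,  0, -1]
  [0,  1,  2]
J_2(1) ⊕ J_1(1)

The characteristic polynomial is
  det(x·I − A) = x^3 - 3*x^2 + 3*x - 1 = (x - 1)^3

Eigenvalues and multiplicities (the geometric multiplicity of λ is n − rank(A − λI), which equals the number of Jordan blocks for λ):
  λ = 1: algebraic multiplicity = 3, geometric multiplicity = 2

Determining the block sizes for each eigenvalue:
  λ = 1: 2 blocks summing to 3 forces exactly one block of size 2 and the rest size 1 → block sizes [2, 1]

Assembling the blocks gives a Jordan form
J =
  [1, 1, 0]
  [0, 1, 0]
  [0, 0, 1]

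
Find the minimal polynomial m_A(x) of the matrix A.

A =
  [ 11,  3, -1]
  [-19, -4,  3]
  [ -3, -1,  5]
x^3 - 12*x^2 + 48*x - 64

The characteristic polynomial is χ_A(x) = (x - 4)^3, so the eigenvalues are known. The minimal polynomial is
  m_A(x) = Π_λ (x − λ)^{k_λ}
where k_λ is the size of the *largest* Jordan block for λ (equivalently, the smallest k with (A − λI)^k v = 0 for every generalised eigenvector v of λ).

  λ = 4: largest Jordan block has size 3, contributing (x − 4)^3

So m_A(x) = (x - 4)^3 = x^3 - 12*x^2 + 48*x - 64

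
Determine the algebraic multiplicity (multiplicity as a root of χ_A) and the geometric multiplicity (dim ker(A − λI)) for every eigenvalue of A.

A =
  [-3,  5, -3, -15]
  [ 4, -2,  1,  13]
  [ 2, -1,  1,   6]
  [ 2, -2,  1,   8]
λ = 1: alg = 4, geom = 2

Step 1 — factor the characteristic polynomial to read off the algebraic multiplicities:
  χ_A(x) = (x - 1)^4

Step 2 — compute geometric multiplicities via the rank-nullity identity g(λ) = n − rank(A − λI):
  rank(A − (1)·I) = 2, so dim ker(A − (1)·I) = n − 2 = 2

Summary:
  λ = 1: algebraic multiplicity = 4, geometric multiplicity = 2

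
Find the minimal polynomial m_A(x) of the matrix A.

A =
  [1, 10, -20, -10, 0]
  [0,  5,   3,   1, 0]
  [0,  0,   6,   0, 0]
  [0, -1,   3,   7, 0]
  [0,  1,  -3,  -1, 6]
x^3 - 13*x^2 + 48*x - 36

The characteristic polynomial is χ_A(x) = (x - 6)^4*(x - 1), so the eigenvalues are known. The minimal polynomial is
  m_A(x) = Π_λ (x − λ)^{k_λ}
where k_λ is the size of the *largest* Jordan block for λ (equivalently, the smallest k with (A − λI)^k v = 0 for every generalised eigenvector v of λ).

  λ = 1: largest Jordan block has size 1, contributing (x − 1)
  λ = 6: largest Jordan block has size 2, contributing (x − 6)^2

So m_A(x) = (x - 6)^2*(x - 1) = x^3 - 13*x^2 + 48*x - 36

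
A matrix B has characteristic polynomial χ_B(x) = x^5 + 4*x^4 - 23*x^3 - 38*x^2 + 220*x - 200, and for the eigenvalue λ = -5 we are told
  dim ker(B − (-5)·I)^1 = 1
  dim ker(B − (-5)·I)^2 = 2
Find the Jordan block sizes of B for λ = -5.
Block sizes for λ = -5: [2]

From the dimensions of kernels of powers, the number of Jordan blocks of size at least j is d_j − d_{j−1} where d_j = dim ker(N^j) (with d_0 = 0). Computing the differences gives [1, 1].
The number of blocks of size exactly k is (#blocks of size ≥ k) − (#blocks of size ≥ k + 1), so the partition is: 1 block(s) of size 2.
In nonincreasing order the block sizes are [2].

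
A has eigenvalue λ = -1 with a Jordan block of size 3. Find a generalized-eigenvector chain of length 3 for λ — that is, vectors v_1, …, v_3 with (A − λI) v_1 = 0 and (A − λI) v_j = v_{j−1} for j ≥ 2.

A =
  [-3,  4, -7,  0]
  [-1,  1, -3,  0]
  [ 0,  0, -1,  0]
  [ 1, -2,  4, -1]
A Jordan chain for λ = -1 of length 3:
v_1 = (2, 1, 0, -1)ᵀ
v_2 = (-7, -3, 0, 4)ᵀ
v_3 = (0, 0, 1, 0)ᵀ

Let N = A − (-1)·I. We want v_3 with N^3 v_3 = 0 but N^2 v_3 ≠ 0; then v_{j-1} := N · v_j for j = 3, …, 2.

Pick v_3 = (0, 0, 1, 0)ᵀ.
Then v_2 = N · v_3 = (-7, -3, 0, 4)ᵀ.
Then v_1 = N · v_2 = (2, 1, 0, -1)ᵀ.

Sanity check: (A − (-1)·I) v_1 = (0, 0, 0, 0)ᵀ = 0. ✓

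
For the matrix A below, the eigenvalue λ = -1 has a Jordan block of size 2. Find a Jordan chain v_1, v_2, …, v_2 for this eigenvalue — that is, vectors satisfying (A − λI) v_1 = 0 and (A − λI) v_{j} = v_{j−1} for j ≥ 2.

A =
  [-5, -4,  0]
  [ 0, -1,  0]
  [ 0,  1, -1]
A Jordan chain for λ = -1 of length 2:
v_1 = (0, 0, -1)ᵀ
v_2 = (1, -1, 0)ᵀ

Let N = A − (-1)·I. We want v_2 with N^2 v_2 = 0 but N^1 v_2 ≠ 0; then v_{j-1} := N · v_j for j = 2, …, 2.

Pick v_2 = (1, -1, 0)ᵀ.
Then v_1 = N · v_2 = (0, 0, -1)ᵀ.

Sanity check: (A − (-1)·I) v_1 = (0, 0, 0)ᵀ = 0. ✓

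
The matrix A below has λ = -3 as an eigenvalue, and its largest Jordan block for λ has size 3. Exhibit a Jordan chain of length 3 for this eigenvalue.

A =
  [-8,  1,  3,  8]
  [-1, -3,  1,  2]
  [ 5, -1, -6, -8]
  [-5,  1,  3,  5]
A Jordan chain for λ = -3 of length 3:
v_1 = (-1, 0, 1, -1)ᵀ
v_2 = (-5, -1, 5, -5)ᵀ
v_3 = (1, 0, 0, 0)ᵀ

Let N = A − (-3)·I. We want v_3 with N^3 v_3 = 0 but N^2 v_3 ≠ 0; then v_{j-1} := N · v_j for j = 3, …, 2.

Pick v_3 = (1, 0, 0, 0)ᵀ.
Then v_2 = N · v_3 = (-5, -1, 5, -5)ᵀ.
Then v_1 = N · v_2 = (-1, 0, 1, -1)ᵀ.

Sanity check: (A − (-3)·I) v_1 = (0, 0, 0, 0)ᵀ = 0. ✓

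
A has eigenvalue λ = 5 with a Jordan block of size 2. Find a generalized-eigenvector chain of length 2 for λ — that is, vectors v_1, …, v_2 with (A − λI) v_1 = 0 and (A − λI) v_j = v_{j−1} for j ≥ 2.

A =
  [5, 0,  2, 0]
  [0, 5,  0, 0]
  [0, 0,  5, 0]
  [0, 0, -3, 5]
A Jordan chain for λ = 5 of length 2:
v_1 = (2, 0, 0, -3)ᵀ
v_2 = (0, 0, 1, 0)ᵀ

Let N = A − (5)·I. We want v_2 with N^2 v_2 = 0 but N^1 v_2 ≠ 0; then v_{j-1} := N · v_j for j = 2, …, 2.

Pick v_2 = (0, 0, 1, 0)ᵀ.
Then v_1 = N · v_2 = (2, 0, 0, -3)ᵀ.

Sanity check: (A − (5)·I) v_1 = (0, 0, 0, 0)ᵀ = 0. ✓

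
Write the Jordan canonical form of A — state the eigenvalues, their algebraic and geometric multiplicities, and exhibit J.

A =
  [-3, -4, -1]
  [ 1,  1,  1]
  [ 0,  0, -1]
J_3(-1)

The characteristic polynomial is
  det(x·I − A) = x^3 + 3*x^2 + 3*x + 1 = (x + 1)^3

Eigenvalues and multiplicities (the geometric multiplicity of λ is n − rank(A − λI), which equals the number of Jordan blocks for λ):
  λ = -1: algebraic multiplicity = 3, geometric multiplicity = 1

Determining the block sizes for each eigenvalue:
  λ = -1: one block (gm = 1), so the single block has size am = 3 → block sizes [3]

Assembling the blocks gives a Jordan form
J =
  [-1,  1,  0]
  [ 0, -1,  1]
  [ 0,  0, -1]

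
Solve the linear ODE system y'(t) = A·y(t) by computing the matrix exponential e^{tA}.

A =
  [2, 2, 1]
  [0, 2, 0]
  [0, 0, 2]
e^{tA} =
  [exp(2*t), 2*t*exp(2*t), t*exp(2*t)]
  [0, exp(2*t), 0]
  [0, 0, exp(2*t)]

Strategy: write A = P · J · P⁻¹ where J is a Jordan canonical form, so e^{tA} = P · e^{tJ} · P⁻¹, and e^{tJ} can be computed block-by-block.

A has Jordan form
J =
  [2, 1, 0]
  [0, 2, 0]
  [0, 0, 2]
(up to reordering of blocks).

Per-block formulas:
  For a 1×1 block at λ = 2: exp(t · [2]) = [e^(2t)].
  For a 2×2 Jordan block J_2(2): exp(t · J_2(2)) = e^(2t)·(I + t·N), where N is the 2×2 nilpotent shift.

After assembling e^{tJ} and conjugating by P, we get:

e^{tA} =
  [exp(2*t), 2*t*exp(2*t), t*exp(2*t)]
  [0, exp(2*t), 0]
  [0, 0, exp(2*t)]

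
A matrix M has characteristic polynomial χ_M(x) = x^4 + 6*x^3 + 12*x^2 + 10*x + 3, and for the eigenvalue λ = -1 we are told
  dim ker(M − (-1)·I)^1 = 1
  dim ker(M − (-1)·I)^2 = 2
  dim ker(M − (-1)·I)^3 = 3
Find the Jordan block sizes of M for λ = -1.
Block sizes for λ = -1: [3]

From the dimensions of kernels of powers, the number of Jordan blocks of size at least j is d_j − d_{j−1} where d_j = dim ker(N^j) (with d_0 = 0). Computing the differences gives [1, 1, 1].
The number of blocks of size exactly k is (#blocks of size ≥ k) − (#blocks of size ≥ k + 1), so the partition is: 1 block(s) of size 3.
In nonincreasing order the block sizes are [3].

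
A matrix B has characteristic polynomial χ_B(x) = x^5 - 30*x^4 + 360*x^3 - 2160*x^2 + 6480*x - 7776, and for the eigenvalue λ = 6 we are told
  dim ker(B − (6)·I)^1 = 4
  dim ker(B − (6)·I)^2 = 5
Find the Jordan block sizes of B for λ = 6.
Block sizes for λ = 6: [2, 1, 1, 1]

From the dimensions of kernels of powers, the number of Jordan blocks of size at least j is d_j − d_{j−1} where d_j = dim ker(N^j) (with d_0 = 0). Computing the differences gives [4, 1].
The number of blocks of size exactly k is (#blocks of size ≥ k) − (#blocks of size ≥ k + 1), so the partition is: 3 block(s) of size 1, 1 block(s) of size 2.
In nonincreasing order the block sizes are [2, 1, 1, 1].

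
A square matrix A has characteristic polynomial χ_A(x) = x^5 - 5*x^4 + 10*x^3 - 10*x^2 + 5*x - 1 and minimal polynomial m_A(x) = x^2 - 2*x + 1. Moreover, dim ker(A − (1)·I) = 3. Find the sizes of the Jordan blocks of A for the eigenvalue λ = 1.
Block sizes for λ = 1: [2, 2, 1]

Step 1 — from the characteristic polynomial, algebraic multiplicity of λ = 1 is 5. From dim ker(A − (1)·I) = 3, there are exactly 3 Jordan blocks for λ = 1.
Step 2 — from the minimal polynomial, the factor (x − 1)^2 tells us the largest block for λ = 1 has size 2.
Step 3 — with total size 5, 3 blocks, and largest block 2, the block sizes (in nonincreasing order) are [2, 2, 1].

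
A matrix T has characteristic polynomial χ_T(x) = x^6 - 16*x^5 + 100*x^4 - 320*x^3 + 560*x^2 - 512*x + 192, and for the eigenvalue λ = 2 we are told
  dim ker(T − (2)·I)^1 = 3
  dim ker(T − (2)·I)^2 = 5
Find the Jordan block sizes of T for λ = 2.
Block sizes for λ = 2: [2, 2, 1]

From the dimensions of kernels of powers, the number of Jordan blocks of size at least j is d_j − d_{j−1} where d_j = dim ker(N^j) (with d_0 = 0). Computing the differences gives [3, 2].
The number of blocks of size exactly k is (#blocks of size ≥ k) − (#blocks of size ≥ k + 1), so the partition is: 1 block(s) of size 1, 2 block(s) of size 2.
In nonincreasing order the block sizes are [2, 2, 1].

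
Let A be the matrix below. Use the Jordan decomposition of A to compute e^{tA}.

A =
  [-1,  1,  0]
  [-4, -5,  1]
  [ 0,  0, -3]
e^{tA} =
  [2*t*exp(-3*t) + exp(-3*t), t*exp(-3*t), t^2*exp(-3*t)/2]
  [-4*t*exp(-3*t), -2*t*exp(-3*t) + exp(-3*t), -t^2*exp(-3*t) + t*exp(-3*t)]
  [0, 0, exp(-3*t)]

Strategy: write A = P · J · P⁻¹ where J is a Jordan canonical form, so e^{tA} = P · e^{tJ} · P⁻¹, and e^{tJ} can be computed block-by-block.

A has Jordan form
J =
  [-3,  1,  0]
  [ 0, -3,  1]
  [ 0,  0, -3]
(up to reordering of blocks).

Per-block formulas:
  For a 3×3 Jordan block J_3(-3): exp(t · J_3(-3)) = e^(-3t)·(I + t·N + (t^2/2)·N^2), where N is the 3×3 nilpotent shift.

After assembling e^{tJ} and conjugating by P, we get:

e^{tA} =
  [2*t*exp(-3*t) + exp(-3*t), t*exp(-3*t), t^2*exp(-3*t)/2]
  [-4*t*exp(-3*t), -2*t*exp(-3*t) + exp(-3*t), -t^2*exp(-3*t) + t*exp(-3*t)]
  [0, 0, exp(-3*t)]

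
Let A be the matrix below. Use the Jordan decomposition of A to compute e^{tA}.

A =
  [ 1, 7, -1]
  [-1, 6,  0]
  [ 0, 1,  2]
e^{tA} =
  [-3*t^2*exp(3*t)/2 - 2*t*exp(3*t) + exp(3*t), 3*t^2*exp(3*t) + 7*t*exp(3*t), 3*t^2*exp(3*t)/2 - t*exp(3*t)]
  [-t^2*exp(3*t)/2 - t*exp(3*t), t^2*exp(3*t) + 3*t*exp(3*t) + exp(3*t), t^2*exp(3*t)/2]
  [-t^2*exp(3*t)/2, t^2*exp(3*t) + t*exp(3*t), t^2*exp(3*t)/2 - t*exp(3*t) + exp(3*t)]

Strategy: write A = P · J · P⁻¹ where J is a Jordan canonical form, so e^{tA} = P · e^{tJ} · P⁻¹, and e^{tJ} can be computed block-by-block.

A has Jordan form
J =
  [3, 1, 0]
  [0, 3, 1]
  [0, 0, 3]
(up to reordering of blocks).

Per-block formulas:
  For a 3×3 Jordan block J_3(3): exp(t · J_3(3)) = e^(3t)·(I + t·N + (t^2/2)·N^2), where N is the 3×3 nilpotent shift.

After assembling e^{tJ} and conjugating by P, we get:

e^{tA} =
  [-3*t^2*exp(3*t)/2 - 2*t*exp(3*t) + exp(3*t), 3*t^2*exp(3*t) + 7*t*exp(3*t), 3*t^2*exp(3*t)/2 - t*exp(3*t)]
  [-t^2*exp(3*t)/2 - t*exp(3*t), t^2*exp(3*t) + 3*t*exp(3*t) + exp(3*t), t^2*exp(3*t)/2]
  [-t^2*exp(3*t)/2, t^2*exp(3*t) + t*exp(3*t), t^2*exp(3*t)/2 - t*exp(3*t) + exp(3*t)]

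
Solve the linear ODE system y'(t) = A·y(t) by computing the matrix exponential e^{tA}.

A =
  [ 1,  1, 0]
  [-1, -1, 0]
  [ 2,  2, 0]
e^{tA} =
  [t + 1, t, 0]
  [-t, 1 - t, 0]
  [2*t, 2*t, 1]

Strategy: write A = P · J · P⁻¹ where J is a Jordan canonical form, so e^{tA} = P · e^{tJ} · P⁻¹, and e^{tJ} can be computed block-by-block.

A has Jordan form
J =
  [0, 1, 0]
  [0, 0, 0]
  [0, 0, 0]
(up to reordering of blocks).

Per-block formulas:
  For a 1×1 block at λ = 0: exp(t · [0]) = [e^(0t)].
  For a 2×2 Jordan block J_2(0): exp(t · J_2(0)) = e^(0t)·(I + t·N), where N is the 2×2 nilpotent shift.

After assembling e^{tJ} and conjugating by P, we get:

e^{tA} =
  [t + 1, t, 0]
  [-t, 1 - t, 0]
  [2*t, 2*t, 1]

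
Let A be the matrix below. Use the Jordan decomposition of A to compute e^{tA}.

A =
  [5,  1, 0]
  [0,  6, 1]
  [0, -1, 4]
e^{tA} =
  [exp(5*t), t^2*exp(5*t)/2 + t*exp(5*t), t^2*exp(5*t)/2]
  [0, t*exp(5*t) + exp(5*t), t*exp(5*t)]
  [0, -t*exp(5*t), -t*exp(5*t) + exp(5*t)]

Strategy: write A = P · J · P⁻¹ where J is a Jordan canonical form, so e^{tA} = P · e^{tJ} · P⁻¹, and e^{tJ} can be computed block-by-block.

A has Jordan form
J =
  [5, 1, 0]
  [0, 5, 1]
  [0, 0, 5]
(up to reordering of blocks).

Per-block formulas:
  For a 3×3 Jordan block J_3(5): exp(t · J_3(5)) = e^(5t)·(I + t·N + (t^2/2)·N^2), where N is the 3×3 nilpotent shift.

After assembling e^{tJ} and conjugating by P, we get:

e^{tA} =
  [exp(5*t), t^2*exp(5*t)/2 + t*exp(5*t), t^2*exp(5*t)/2]
  [0, t*exp(5*t) + exp(5*t), t*exp(5*t)]
  [0, -t*exp(5*t), -t*exp(5*t) + exp(5*t)]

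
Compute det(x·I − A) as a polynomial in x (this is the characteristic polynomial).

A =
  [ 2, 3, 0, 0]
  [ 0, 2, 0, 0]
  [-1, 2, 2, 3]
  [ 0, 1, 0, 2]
x^4 - 8*x^3 + 24*x^2 - 32*x + 16

Expanding det(x·I − A) (e.g. by cofactor expansion or by noting that A is similar to its Jordan form J, which has the same characteristic polynomial as A) gives
  χ_A(x) = x^4 - 8*x^3 + 24*x^2 - 32*x + 16
which factors as (x - 2)^4. The eigenvalues (with algebraic multiplicities) are λ = 2 with multiplicity 4.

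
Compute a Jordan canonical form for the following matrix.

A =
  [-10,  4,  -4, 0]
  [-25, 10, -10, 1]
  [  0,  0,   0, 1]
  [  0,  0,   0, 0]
J_2(0) ⊕ J_2(0)

The characteristic polynomial is
  det(x·I − A) = x^4

Eigenvalues and multiplicities (the geometric multiplicity of λ is n − rank(A − λI), which equals the number of Jordan blocks for λ):
  λ = 0: algebraic multiplicity = 4, geometric multiplicity = 2

Determining the block sizes for each eigenvalue:
  λ = 0: with am = 4 and gm = 2, the partition is not yet determined (e.g. several partitions of 4 into 2 parts exist). Let N = A − (0)·I. Computing rank(N^1) = 2, rank(N^2) = 0; the number of blocks of size ≥ j is rank(N^{j−1}) − rank(N^j), giving [2, 2]. So we have 2 block(s) of size 2 → block sizes [2, 2]

Assembling the blocks gives a Jordan form
J =
  [0, 1, 0, 0]
  [0, 0, 0, 0]
  [0, 0, 0, 1]
  [0, 0, 0, 0]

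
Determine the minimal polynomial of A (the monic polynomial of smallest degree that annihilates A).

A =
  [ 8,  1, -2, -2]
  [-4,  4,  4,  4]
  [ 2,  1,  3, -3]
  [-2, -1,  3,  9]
x^2 - 12*x + 36

The characteristic polynomial is χ_A(x) = (x - 6)^4, so the eigenvalues are known. The minimal polynomial is
  m_A(x) = Π_λ (x − λ)^{k_λ}
where k_λ is the size of the *largest* Jordan block for λ (equivalently, the smallest k with (A − λI)^k v = 0 for every generalised eigenvector v of λ).

  λ = 6: largest Jordan block has size 2, contributing (x − 6)^2

So m_A(x) = (x - 6)^2 = x^2 - 12*x + 36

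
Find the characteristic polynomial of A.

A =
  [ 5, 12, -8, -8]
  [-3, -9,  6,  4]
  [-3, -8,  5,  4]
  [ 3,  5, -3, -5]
x^4 + 4*x^3 + 6*x^2 + 4*x + 1

Expanding det(x·I − A) (e.g. by cofactor expansion or by noting that A is similar to its Jordan form J, which has the same characteristic polynomial as A) gives
  χ_A(x) = x^4 + 4*x^3 + 6*x^2 + 4*x + 1
which factors as (x + 1)^4. The eigenvalues (with algebraic multiplicities) are λ = -1 with multiplicity 4.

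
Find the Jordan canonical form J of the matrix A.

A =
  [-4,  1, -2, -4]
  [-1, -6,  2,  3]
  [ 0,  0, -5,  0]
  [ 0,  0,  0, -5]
J_3(-5) ⊕ J_1(-5)

The characteristic polynomial is
  det(x·I − A) = x^4 + 20*x^3 + 150*x^2 + 500*x + 625 = (x + 5)^4

Eigenvalues and multiplicities (the geometric multiplicity of λ is n − rank(A − λI), which equals the number of Jordan blocks for λ):
  λ = -5: algebraic multiplicity = 4, geometric multiplicity = 2

Determining the block sizes for each eigenvalue:
  λ = -5: with am = 4 and gm = 2, the partition is not yet determined (e.g. several partitions of 4 into 2 parts exist). Let N = A − (-5)·I. Computing rank(N^1) = 2, rank(N^2) = 1, rank(N^3) = 0; the number of blocks of size ≥ j is rank(N^{j−1}) − rank(N^j), giving [2, 1, 1]. So we have 1 block(s) of size 3, 1 block(s) of size 1 → block sizes [3, 1]

Assembling the blocks gives a Jordan form
J =
  [-5,  1,  0,  0]
  [ 0, -5,  1,  0]
  [ 0,  0, -5,  0]
  [ 0,  0,  0, -5]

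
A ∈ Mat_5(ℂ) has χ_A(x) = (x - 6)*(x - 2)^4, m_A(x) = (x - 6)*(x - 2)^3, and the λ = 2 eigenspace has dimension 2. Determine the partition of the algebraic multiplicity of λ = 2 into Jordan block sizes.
Block sizes for λ = 2: [3, 1]

Step 1 — from the characteristic polynomial, algebraic multiplicity of λ = 2 is 4. From dim ker(A − (2)·I) = 2, there are exactly 2 Jordan blocks for λ = 2.
Step 2 — from the minimal polynomial, the factor (x − 2)^3 tells us the largest block for λ = 2 has size 3.
Step 3 — with total size 4, 2 blocks, and largest block 3, the block sizes (in nonincreasing order) are [3, 1].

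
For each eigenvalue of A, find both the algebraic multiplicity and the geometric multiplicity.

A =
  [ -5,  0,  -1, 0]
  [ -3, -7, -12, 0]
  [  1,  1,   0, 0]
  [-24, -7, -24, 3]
λ = -4: alg = 3, geom = 1; λ = 3: alg = 1, geom = 1

Step 1 — factor the characteristic polynomial to read off the algebraic multiplicities:
  χ_A(x) = (x - 3)*(x + 4)^3

Step 2 — compute geometric multiplicities via the rank-nullity identity g(λ) = n − rank(A − λI):
  rank(A − (-4)·I) = 3, so dim ker(A − (-4)·I) = n − 3 = 1
  rank(A − (3)·I) = 3, so dim ker(A − (3)·I) = n − 3 = 1

Summary:
  λ = -4: algebraic multiplicity = 3, geometric multiplicity = 1
  λ = 3: algebraic multiplicity = 1, geometric multiplicity = 1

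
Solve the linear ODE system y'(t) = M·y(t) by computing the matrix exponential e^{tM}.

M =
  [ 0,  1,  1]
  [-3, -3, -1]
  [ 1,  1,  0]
e^{tM} =
  [-t^2*exp(-t)/2 + t*exp(-t) + exp(-t), t*exp(-t), t^2*exp(-t)/2 + t*exp(-t)]
  [t^2*exp(-t) - 3*t*exp(-t), -2*t*exp(-t) + exp(-t), -t^2*exp(-t) - t*exp(-t)]
  [-t^2*exp(-t)/2 + t*exp(-t), t*exp(-t), t^2*exp(-t)/2 + t*exp(-t) + exp(-t)]

Strategy: write M = P · J · P⁻¹ where J is a Jordan canonical form, so e^{tM} = P · e^{tJ} · P⁻¹, and e^{tJ} can be computed block-by-block.

M has Jordan form
J =
  [-1,  1,  0]
  [ 0, -1,  1]
  [ 0,  0, -1]
(up to reordering of blocks).

Per-block formulas:
  For a 3×3 Jordan block J_3(-1): exp(t · J_3(-1)) = e^(-1t)·(I + t·N + (t^2/2)·N^2), where N is the 3×3 nilpotent shift.

After assembling e^{tJ} and conjugating by P, we get:

e^{tM} =
  [-t^2*exp(-t)/2 + t*exp(-t) + exp(-t), t*exp(-t), t^2*exp(-t)/2 + t*exp(-t)]
  [t^2*exp(-t) - 3*t*exp(-t), -2*t*exp(-t) + exp(-t), -t^2*exp(-t) - t*exp(-t)]
  [-t^2*exp(-t)/2 + t*exp(-t), t*exp(-t), t^2*exp(-t)/2 + t*exp(-t) + exp(-t)]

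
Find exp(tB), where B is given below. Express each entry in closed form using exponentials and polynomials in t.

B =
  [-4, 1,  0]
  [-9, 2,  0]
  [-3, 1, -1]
e^{tB} =
  [-3*t*exp(-t) + exp(-t), t*exp(-t), 0]
  [-9*t*exp(-t), 3*t*exp(-t) + exp(-t), 0]
  [-3*t*exp(-t), t*exp(-t), exp(-t)]

Strategy: write B = P · J · P⁻¹ where J is a Jordan canonical form, so e^{tB} = P · e^{tJ} · P⁻¹, and e^{tJ} can be computed block-by-block.

B has Jordan form
J =
  [-1,  1,  0]
  [ 0, -1,  0]
  [ 0,  0, -1]
(up to reordering of blocks).

Per-block formulas:
  For a 1×1 block at λ = -1: exp(t · [-1]) = [e^(-1t)].
  For a 2×2 Jordan block J_2(-1): exp(t · J_2(-1)) = e^(-1t)·(I + t·N), where N is the 2×2 nilpotent shift.

After assembling e^{tJ} and conjugating by P, we get:

e^{tB} =
  [-3*t*exp(-t) + exp(-t), t*exp(-t), 0]
  [-9*t*exp(-t), 3*t*exp(-t) + exp(-t), 0]
  [-3*t*exp(-t), t*exp(-t), exp(-t)]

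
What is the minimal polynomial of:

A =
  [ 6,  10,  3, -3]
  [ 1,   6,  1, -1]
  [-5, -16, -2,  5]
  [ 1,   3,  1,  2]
x^3 - 9*x^2 + 27*x - 27

The characteristic polynomial is χ_A(x) = (x - 3)^4, so the eigenvalues are known. The minimal polynomial is
  m_A(x) = Π_λ (x − λ)^{k_λ}
where k_λ is the size of the *largest* Jordan block for λ (equivalently, the smallest k with (A − λI)^k v = 0 for every generalised eigenvector v of λ).

  λ = 3: largest Jordan block has size 3, contributing (x − 3)^3

So m_A(x) = (x - 3)^3 = x^3 - 9*x^2 + 27*x - 27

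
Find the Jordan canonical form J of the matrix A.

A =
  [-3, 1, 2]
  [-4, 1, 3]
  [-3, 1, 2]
J_3(0)

The characteristic polynomial is
  det(x·I − A) = x^3

Eigenvalues and multiplicities (the geometric multiplicity of λ is n − rank(A − λI), which equals the number of Jordan blocks for λ):
  λ = 0: algebraic multiplicity = 3, geometric multiplicity = 1

Determining the block sizes for each eigenvalue:
  λ = 0: one block (gm = 1), so the single block has size am = 3 → block sizes [3]

Assembling the blocks gives a Jordan form
J =
  [0, 1, 0]
  [0, 0, 1]
  [0, 0, 0]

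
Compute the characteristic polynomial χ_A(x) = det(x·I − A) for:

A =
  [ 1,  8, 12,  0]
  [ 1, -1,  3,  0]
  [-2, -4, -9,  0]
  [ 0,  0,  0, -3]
x^4 + 12*x^3 + 54*x^2 + 108*x + 81

Expanding det(x·I − A) (e.g. by cofactor expansion or by noting that A is similar to its Jordan form J, which has the same characteristic polynomial as A) gives
  χ_A(x) = x^4 + 12*x^3 + 54*x^2 + 108*x + 81
which factors as (x + 3)^4. The eigenvalues (with algebraic multiplicities) are λ = -3 with multiplicity 4.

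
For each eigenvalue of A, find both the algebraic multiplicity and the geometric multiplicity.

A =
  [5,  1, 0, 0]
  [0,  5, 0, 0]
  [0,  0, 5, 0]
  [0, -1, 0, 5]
λ = 5: alg = 4, geom = 3

Step 1 — factor the characteristic polynomial to read off the algebraic multiplicities:
  χ_A(x) = (x - 5)^4

Step 2 — compute geometric multiplicities via the rank-nullity identity g(λ) = n − rank(A − λI):
  rank(A − (5)·I) = 1, so dim ker(A − (5)·I) = n − 1 = 3

Summary:
  λ = 5: algebraic multiplicity = 4, geometric multiplicity = 3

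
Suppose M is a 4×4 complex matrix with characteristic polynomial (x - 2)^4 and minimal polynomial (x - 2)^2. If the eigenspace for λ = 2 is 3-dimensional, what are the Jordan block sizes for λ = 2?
Block sizes for λ = 2: [2, 1, 1]

Step 1 — from the characteristic polynomial, algebraic multiplicity of λ = 2 is 4. From dim ker(M − (2)·I) = 3, there are exactly 3 Jordan blocks for λ = 2.
Step 2 — from the minimal polynomial, the factor (x − 2)^2 tells us the largest block for λ = 2 has size 2.
Step 3 — with total size 4, 3 blocks, and largest block 2, the block sizes (in nonincreasing order) are [2, 1, 1].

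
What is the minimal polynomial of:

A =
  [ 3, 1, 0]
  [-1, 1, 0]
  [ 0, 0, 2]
x^2 - 4*x + 4

The characteristic polynomial is χ_A(x) = (x - 2)^3, so the eigenvalues are known. The minimal polynomial is
  m_A(x) = Π_λ (x − λ)^{k_λ}
where k_λ is the size of the *largest* Jordan block for λ (equivalently, the smallest k with (A − λI)^k v = 0 for every generalised eigenvector v of λ).

  λ = 2: largest Jordan block has size 2, contributing (x − 2)^2

So m_A(x) = (x - 2)^2 = x^2 - 4*x + 4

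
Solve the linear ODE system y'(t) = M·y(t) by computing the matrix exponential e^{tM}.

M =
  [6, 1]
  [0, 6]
e^{tM} =
  [exp(6*t), t*exp(6*t)]
  [0, exp(6*t)]

Strategy: write M = P · J · P⁻¹ where J is a Jordan canonical form, so e^{tM} = P · e^{tJ} · P⁻¹, and e^{tJ} can be computed block-by-block.

M has Jordan form
J =
  [6, 1]
  [0, 6]
(up to reordering of blocks).

Per-block formulas:
  For a 2×2 Jordan block J_2(6): exp(t · J_2(6)) = e^(6t)·(I + t·N), where N is the 2×2 nilpotent shift.

After assembling e^{tJ} and conjugating by P, we get:

e^{tM} =
  [exp(6*t), t*exp(6*t)]
  [0, exp(6*t)]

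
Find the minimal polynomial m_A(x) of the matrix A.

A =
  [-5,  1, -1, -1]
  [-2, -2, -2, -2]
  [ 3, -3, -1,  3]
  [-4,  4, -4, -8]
x^2 + 8*x + 16

The characteristic polynomial is χ_A(x) = (x + 4)^4, so the eigenvalues are known. The minimal polynomial is
  m_A(x) = Π_λ (x − λ)^{k_λ}
where k_λ is the size of the *largest* Jordan block for λ (equivalently, the smallest k with (A − λI)^k v = 0 for every generalised eigenvector v of λ).

  λ = -4: largest Jordan block has size 2, contributing (x + 4)^2

So m_A(x) = (x + 4)^2 = x^2 + 8*x + 16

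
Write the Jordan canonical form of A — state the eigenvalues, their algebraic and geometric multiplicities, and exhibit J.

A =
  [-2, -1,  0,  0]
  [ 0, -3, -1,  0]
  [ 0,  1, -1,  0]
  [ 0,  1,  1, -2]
J_3(-2) ⊕ J_1(-2)

The characteristic polynomial is
  det(x·I − A) = x^4 + 8*x^3 + 24*x^2 + 32*x + 16 = (x + 2)^4

Eigenvalues and multiplicities (the geometric multiplicity of λ is n − rank(A − λI), which equals the number of Jordan blocks for λ):
  λ = -2: algebraic multiplicity = 4, geometric multiplicity = 2

Determining the block sizes for each eigenvalue:
  λ = -2: with am = 4 and gm = 2, the partition is not yet determined (e.g. several partitions of 4 into 2 parts exist). Let N = A − (-2)·I. Computing rank(N^1) = 2, rank(N^2) = 1, rank(N^3) = 0; the number of blocks of size ≥ j is rank(N^{j−1}) − rank(N^j), giving [2, 1, 1]. So we have 1 block(s) of size 3, 1 block(s) of size 1 → block sizes [3, 1]

Assembling the blocks gives a Jordan form
J =
  [-2,  1,  0,  0]
  [ 0, -2,  1,  0]
  [ 0,  0, -2,  0]
  [ 0,  0,  0, -2]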